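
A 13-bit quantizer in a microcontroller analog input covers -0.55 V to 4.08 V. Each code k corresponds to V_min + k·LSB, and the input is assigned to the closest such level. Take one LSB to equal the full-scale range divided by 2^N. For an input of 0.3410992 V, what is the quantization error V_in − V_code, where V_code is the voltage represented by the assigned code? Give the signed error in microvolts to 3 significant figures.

The full-scale span is 4.08 − (-0.55) = 4.63 V. LSB = 4.63 V / 2^13 ≈ 0.5652 mV.
(V_in − V_min)/LSB = (0.3410992 − (-0.55)) × 8192/4.63 = 1576.6490 → nearest code k = 1577.
V_code = -0.55 + (1577/8192) × 4.63 = 0.3412976074 V.
V_in − V_code = 0.3410992 − (0.3412976074) = −198 µV.

−198 µV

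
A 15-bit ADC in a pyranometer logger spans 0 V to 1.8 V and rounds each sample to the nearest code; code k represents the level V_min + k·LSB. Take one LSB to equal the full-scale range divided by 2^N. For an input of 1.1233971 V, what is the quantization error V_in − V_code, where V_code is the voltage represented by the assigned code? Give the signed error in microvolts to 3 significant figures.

−9.88 µV

V_FS = 1.8 V. LSB = 1.8 V / 2^15 ≈ 54.93 µV.
Position in LSBs: (1.1233971 − (0)) × 32768/1.8 = 20450.8201; rounding gives k = 20451.
V_code = 0 + (20451/32768) × 1.8 = 1.1234069824 V.
e = 1.1233971 − (1.1234069824) = −9.88 µV.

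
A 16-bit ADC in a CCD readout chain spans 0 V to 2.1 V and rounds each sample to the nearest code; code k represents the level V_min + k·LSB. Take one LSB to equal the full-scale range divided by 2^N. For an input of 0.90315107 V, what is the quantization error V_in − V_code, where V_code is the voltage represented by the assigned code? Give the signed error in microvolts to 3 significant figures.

+6.23 µV

Range is 2.1 V. LSB = 2.1 V / 2^16 ≈ 32.04 µV.
(V_in − V_min)/LSB = (0.90315107 − (0)) × 65536/2.1 = 28185.1945 → nearest code k = 28185.
V_code = V_min + k × range/2^16 = 0 + 28185 × 2.1/65536 = 0.90314483643 V.
e = 0.90315107 − (0.90314483643) = +6.23 µV.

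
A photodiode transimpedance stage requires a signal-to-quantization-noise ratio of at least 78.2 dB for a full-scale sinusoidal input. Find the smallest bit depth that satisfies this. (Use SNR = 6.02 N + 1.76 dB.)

6.02 N + 1.76 ≥ 78.2 gives N ≥ 12.698, so the minimum integer is 13.

13 bits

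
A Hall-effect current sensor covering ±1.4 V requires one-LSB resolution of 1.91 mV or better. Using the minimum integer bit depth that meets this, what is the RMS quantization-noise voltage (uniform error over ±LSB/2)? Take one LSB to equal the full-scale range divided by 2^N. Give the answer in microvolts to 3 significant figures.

Span: 1.4 V − (-1.4 V) = 2.8 V.
Need 2^N ≥ 2.8 V / 1.91 mV = 1466 → N_min = 11.
One LSB is 2.8 V / 2048 = 1.3672 mV.
σ_q = LSB/√12 = 1.3672 mV/3.4641 = 395 µV.

395 µV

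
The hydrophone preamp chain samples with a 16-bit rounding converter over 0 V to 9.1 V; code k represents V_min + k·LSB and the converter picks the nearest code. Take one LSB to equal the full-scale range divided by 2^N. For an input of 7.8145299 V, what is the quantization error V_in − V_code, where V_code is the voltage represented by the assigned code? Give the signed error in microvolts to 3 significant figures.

+49.3 µV

V_FS = 9.1 V. LSB = 9.1 V / 2^16 ≈ 138.9 µV.
(V_in − V_min)/LSB = (7.8145299 − (0)) × 65536/9.1 = 56278.3551 → nearest code k = 56278.
V_code = V_min + k × range/2^16 = 0 + 56278 × 9.1/65536 = 7.8144805908 V.
V_in − V_code = 7.8145299 − (7.8144805908) = +49.3 µV.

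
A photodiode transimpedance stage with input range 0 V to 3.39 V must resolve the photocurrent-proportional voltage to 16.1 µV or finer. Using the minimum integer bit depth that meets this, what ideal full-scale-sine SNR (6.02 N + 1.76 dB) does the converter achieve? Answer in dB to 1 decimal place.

110.1 dB

Range is 3.39 V.
Required number of levels: 3.39/16.1 µV = 210560; smallest N with 2^N ≥ that is 18.
6.02(18) + 1.76 = 110.12 dB.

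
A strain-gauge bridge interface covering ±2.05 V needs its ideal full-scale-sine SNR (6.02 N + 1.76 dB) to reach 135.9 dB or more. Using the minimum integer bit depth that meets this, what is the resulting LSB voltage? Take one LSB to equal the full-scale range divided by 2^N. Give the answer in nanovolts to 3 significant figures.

489 nV

The full-scale span is 2.05 − (-2.05) = 4.1 V.
N ≥ (135.9 − 1.76)/6.02 = 22.282 → N_min = 23.
LSB = 4.1 V ÷ 2^23 = 4.1/8388608 V = 489 nV.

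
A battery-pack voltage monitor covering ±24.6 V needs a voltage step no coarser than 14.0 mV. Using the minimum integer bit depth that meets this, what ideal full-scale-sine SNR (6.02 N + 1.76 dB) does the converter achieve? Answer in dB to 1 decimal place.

The full-scale span is 24.6 − (-24.6) = 49.2 V.
Levels needed ≥ 49.2/14.0 mV = 3514. 2^12 = 4096 suffices, so N_min = 12.
Ideal SNR at N = 12: 6.02·12 + 1.76 = 74.0 dB.

74.0 dB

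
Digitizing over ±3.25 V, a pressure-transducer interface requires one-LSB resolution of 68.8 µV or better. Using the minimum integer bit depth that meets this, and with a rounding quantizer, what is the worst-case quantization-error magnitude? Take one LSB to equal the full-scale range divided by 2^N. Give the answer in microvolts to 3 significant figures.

24.8 µV

The full-scale span is 3.25 − (-3.25) = 6.5 V.
Levels needed ≥ 6.5/68.8 µV = 94480. 2^17 = 131072 suffices, so N_min = 17.
LSB = 6.5 V ÷ 2^17 = 6.5/131072 V = 49.591 µV.
Max error for round-to-nearest is LSB/2 = 24.8 µV.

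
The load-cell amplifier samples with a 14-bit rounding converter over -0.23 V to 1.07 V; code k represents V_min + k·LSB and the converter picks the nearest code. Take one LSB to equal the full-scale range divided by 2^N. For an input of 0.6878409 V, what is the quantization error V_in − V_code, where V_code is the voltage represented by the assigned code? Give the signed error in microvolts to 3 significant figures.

Range = 1.07 − (-0.23) = 1.3 V. LSB = 1.3 V / 2^14 ≈ 79.35 µV.
(V_in − V_min)/LSB = (0.6878409 − (-0.23)) × 16384/1.3 = 11567.6195 → nearest code k = 11568.
Reconstructed level: -0.23 + 11568 × 1.3/16384 V = 0.68787109375 V.
Error = V_in − V_code = 0.6878409 − (0.68787109375) = −30.2 µV.

−30.2 µV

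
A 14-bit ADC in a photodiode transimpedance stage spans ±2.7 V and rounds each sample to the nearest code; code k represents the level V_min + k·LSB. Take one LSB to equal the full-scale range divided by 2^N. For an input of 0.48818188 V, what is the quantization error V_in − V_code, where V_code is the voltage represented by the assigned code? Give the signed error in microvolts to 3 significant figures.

Span: 2.7 V − (-2.7 V) = 5.4 V. LSB = 5.4 V / 2^14 ≈ 329.6 µV.
(V_in − V_min)/LSB = (0.48818188 − (-2.7)) × 16384/5.4 = 9673.1800 → nearest code k = 9673.
Reconstructed level: -2.7 + 9673 × 5.4/16384 V = 0.48812255859 V.
e = 0.48818188 − (0.48812255859) = +59.3 µV.

+59.3 µV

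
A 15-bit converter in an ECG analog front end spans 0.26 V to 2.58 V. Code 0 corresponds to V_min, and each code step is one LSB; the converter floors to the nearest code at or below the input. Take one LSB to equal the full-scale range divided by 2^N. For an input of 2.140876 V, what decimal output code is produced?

The full-scale span is 2.58 − (0.26) = 2.32 V. LSB = 2.32 V / 2^15 ≈ 70.80 µV.
code = ⌊(V_in − V_min)/LSB⌋ = ⌊(V_in − V_min) × 2^15 / range⌋
     = ⌊(2.140876 − (0.26)) × 32768 / 2.32⌋ = ⌊1.880876 × 32768/2.32⌋
     = ⌊26565.752⌋ = 26565.

26565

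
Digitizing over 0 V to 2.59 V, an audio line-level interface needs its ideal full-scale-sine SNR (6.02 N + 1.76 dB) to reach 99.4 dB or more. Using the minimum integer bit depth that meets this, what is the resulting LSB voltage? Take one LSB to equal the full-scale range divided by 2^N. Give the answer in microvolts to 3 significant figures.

Span = 2.59 V.
6.02 N + 1.76 ≥ 99.4 gives N ≥ 16.219, so the minimum integer is 17.
One LSB is 2.59 V / 131072 = 19.8 µV.

19.8 µV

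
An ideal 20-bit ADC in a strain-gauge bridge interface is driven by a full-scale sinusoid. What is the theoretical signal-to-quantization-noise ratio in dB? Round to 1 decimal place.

122.2 dB

For an ideal N-bit converter with full-scale sine input, SNR = 6.02 N + 1.76 dB. SNR = 6.02 × 20 + 1.76 = 120.40 + 1.76 = 122.16 dB.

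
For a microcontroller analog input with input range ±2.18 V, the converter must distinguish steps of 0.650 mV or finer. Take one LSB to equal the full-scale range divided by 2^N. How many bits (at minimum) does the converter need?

Range = 2.18 − (-2.18) = 4.36 V.
Need 2^N ≥ 4.36 V / 0.650 mV = 6708 → N_min = 13.

13 bits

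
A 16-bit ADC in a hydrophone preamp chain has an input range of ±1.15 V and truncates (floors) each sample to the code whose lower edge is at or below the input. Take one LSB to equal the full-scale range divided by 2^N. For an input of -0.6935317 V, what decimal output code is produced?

The full-scale span is 1.15 − (-1.15) = 2.3 V. LSB = 2.3 V / 2^16 ≈ 35.10 µV.
V_in − V_min = -0.6935317 − (-1.15) = 0.4564683 V.
Divide by LSB: 0.4564683 × 65536/2.3 = 13006.5680.
Truncating gives code 13006.

13006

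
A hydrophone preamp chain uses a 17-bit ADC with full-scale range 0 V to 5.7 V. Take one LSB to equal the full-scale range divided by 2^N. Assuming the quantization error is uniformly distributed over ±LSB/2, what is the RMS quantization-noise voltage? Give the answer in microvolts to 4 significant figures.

12.55 µV

Span = 5.7 V.
LSB = 5.7 V ÷ 2^17 = 5.7/131072 V = 43.4875 µV.
RMS of a uniform error over width LSB is LSB/√12 = 12.55 µV.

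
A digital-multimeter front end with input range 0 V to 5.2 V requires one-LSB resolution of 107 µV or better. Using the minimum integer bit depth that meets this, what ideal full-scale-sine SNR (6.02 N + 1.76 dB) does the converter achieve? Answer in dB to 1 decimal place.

Span = 5.2 V.
Levels needed ≥ 5.2/107 µV = 48600. 2^16 = 65536 suffices, so N_min = 16.
SNR = 6.02 × 16 + 1.76 = 98.08 dB.

98.1 dB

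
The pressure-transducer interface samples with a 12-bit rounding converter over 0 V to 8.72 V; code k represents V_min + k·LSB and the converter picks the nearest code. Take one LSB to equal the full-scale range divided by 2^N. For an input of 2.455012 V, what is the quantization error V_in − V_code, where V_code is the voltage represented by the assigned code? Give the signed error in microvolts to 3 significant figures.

+383 µV

V_FS = 8.72 V. LSB = 8.72 V / 2^12 ≈ 2.129 mV.
(V_in − V_min)/LSB = (2.455012 − (0)) × 4096/8.72 = 1153.1799 → nearest code k = 1153.
Reconstructed level: 0 + 1153 × 8.72/4096 V = 2.454628906 V.
Error = V_in − V_code = 2.455012 − (2.454628906) = +383 µV.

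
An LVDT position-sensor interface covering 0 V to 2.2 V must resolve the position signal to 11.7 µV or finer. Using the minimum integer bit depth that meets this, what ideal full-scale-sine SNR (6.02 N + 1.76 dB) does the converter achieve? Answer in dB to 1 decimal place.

110.1 dB

Full-scale range = 2.2 V.
Levels needed ≥ 2.2/11.7 µV = 188000. 2^18 = 262144 suffices, so N_min = 18.
Ideal SNR at N = 18: 6.02·18 + 1.76 = 110.1 dB.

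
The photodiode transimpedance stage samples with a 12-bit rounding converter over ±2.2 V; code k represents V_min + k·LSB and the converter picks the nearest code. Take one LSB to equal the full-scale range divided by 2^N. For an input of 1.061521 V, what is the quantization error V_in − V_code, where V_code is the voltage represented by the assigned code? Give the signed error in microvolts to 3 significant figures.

Range = 2.2 − (-2.2) = 4.4 V. LSB = 4.4 V / 2^12 ≈ 1.074 mV.
Position in LSBs: (1.061521 − (-2.2)) × 4096/4.4 = 3036.1795; rounding gives k = 3036.
V_code = V_min + k × range/2^12 = -2.2 + 3036 × 4.4/4096 = 1.061328125 V.
Error = V_in − V_code = 1.061521 − (1.061328125) = +193 µV.

+193 µV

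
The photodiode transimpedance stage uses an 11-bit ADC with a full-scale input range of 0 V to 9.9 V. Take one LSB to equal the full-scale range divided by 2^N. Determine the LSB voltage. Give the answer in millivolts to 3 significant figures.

Range is 9.9 V.
Number of codes = 2^11 = 2048.
Step size = 9.9/2048 V = 4.83 mV.

4.83 mV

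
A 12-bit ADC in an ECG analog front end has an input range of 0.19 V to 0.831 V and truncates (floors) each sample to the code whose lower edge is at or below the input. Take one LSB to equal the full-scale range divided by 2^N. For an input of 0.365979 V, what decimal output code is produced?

1124

Range = 0.831 − (0.19) = 0.641 V. LSB = 0.641 V / 2^12 ≈ 156.5 µV.
code = ⌊(V_in − V_min)/LSB⌋ = ⌊(V_in − V_min) × 2^12 / range⌋
     = ⌊(0.365979 − (0.19)) × 4096 / 0.641⌋ = ⌊0.175979 × 4096/0.641⌋
     = ⌊1124.509⌋ = 1124.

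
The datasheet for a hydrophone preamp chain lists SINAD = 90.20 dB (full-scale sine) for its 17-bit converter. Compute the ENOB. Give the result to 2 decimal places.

14.69 bits

ENOB = (SINAD − 1.76) / 6.02 = (90.20 − 1.76) / 6.02 = 88.44 / 6.02 = 14.6910.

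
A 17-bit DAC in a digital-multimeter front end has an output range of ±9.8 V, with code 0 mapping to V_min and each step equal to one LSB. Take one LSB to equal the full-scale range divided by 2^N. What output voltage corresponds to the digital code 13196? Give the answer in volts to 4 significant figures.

Span: 9.8 V − (-9.8 V) = 19.6 V. LSB = 19.6 V / 2^17.
V_out = -9.8 + 13196 × (19.6/131072) V
      = -9.8 V + 1.97328 V = -7.82672 V.

-7.827 V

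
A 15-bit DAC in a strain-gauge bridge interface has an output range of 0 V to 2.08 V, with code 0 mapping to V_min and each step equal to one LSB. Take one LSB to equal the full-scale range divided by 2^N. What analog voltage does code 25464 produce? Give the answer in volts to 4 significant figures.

1.616 V

V_FS = 2.08 V. LSB = 2.08 V / 2^15.
V_out = V_min + code × LSB = 0 V + 25464 × 2.08 V / 32768
      = 0 V + 1.61637 V = 1.61637 V.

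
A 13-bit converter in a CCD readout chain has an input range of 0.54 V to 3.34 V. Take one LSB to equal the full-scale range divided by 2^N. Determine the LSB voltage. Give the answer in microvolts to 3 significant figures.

342 µV

Full-scale range = 3.34 V − (0.54 V) = 2.8 V.
Number of codes = 2^13 = 8192.
LSB = 2.8 V ÷ 2^13 = 2.8/8192 V = 342 µV.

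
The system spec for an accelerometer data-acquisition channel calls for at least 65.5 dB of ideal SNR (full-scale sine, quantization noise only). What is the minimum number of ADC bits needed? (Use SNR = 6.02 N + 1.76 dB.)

11 bits

Required N = ⌈(65.5 − 1.76)/6.02⌉ = ⌈10.588⌉ = 11.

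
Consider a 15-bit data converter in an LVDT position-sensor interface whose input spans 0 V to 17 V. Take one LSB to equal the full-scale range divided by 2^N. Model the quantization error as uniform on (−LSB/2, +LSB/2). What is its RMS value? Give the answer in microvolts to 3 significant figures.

V_FS = 17 V.
One LSB is 17 V / 32768 = 0.51880 mV.
RMS of a uniform error over width LSB is LSB/√12 = 150 µV.

150 µV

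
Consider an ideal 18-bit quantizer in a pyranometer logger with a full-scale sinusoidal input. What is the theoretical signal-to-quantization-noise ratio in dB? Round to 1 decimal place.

Ideal quantization SNR: 6.02 × 18 + 1.76 dB = 110.1 dB.

110.1 dB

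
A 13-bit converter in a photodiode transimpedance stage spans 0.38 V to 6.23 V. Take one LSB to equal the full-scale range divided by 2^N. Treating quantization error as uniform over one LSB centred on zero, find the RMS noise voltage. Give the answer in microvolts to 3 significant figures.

Full-scale range = 6.23 V − (0.38 V) = 5.85 V.
Step size = 5.85/8192 V = 0.71411 mV.
For a uniform distribution on [−LSB/2, +LSB/2], V_rms = LSB/√12 = 0.71411 mV/3.4641 = 206 µV.

206 µV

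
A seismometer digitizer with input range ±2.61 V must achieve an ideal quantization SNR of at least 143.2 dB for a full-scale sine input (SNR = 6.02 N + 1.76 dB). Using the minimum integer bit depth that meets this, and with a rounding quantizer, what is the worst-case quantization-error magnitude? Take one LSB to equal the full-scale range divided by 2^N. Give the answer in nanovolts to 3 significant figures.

Full-scale range = 2.61 V − (-2.61 V) = 5.22 V.
Required N = ⌈(143.2 − 1.76)/6.02⌉ = ⌈23.495⌉ = 24.
Step size = 5.22/16777216 V = 311.14 nV.
Half an LSB is 156 nV.

156 nV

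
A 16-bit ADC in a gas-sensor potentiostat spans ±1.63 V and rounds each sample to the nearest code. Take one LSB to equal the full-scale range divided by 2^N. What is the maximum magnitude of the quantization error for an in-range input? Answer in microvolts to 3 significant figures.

Span: 1.63 V − (-1.63 V) = 3.26 V.
One LSB is 3.26 V / 65536 = 49.744 µV.
A rounding quantizer has |error| ≤ LSB/2 = 24.9 µV.

24.9 µV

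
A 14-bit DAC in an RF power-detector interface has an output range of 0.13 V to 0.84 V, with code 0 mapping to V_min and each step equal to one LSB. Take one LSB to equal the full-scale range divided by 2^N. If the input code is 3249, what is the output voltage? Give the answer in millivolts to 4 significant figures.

270.8 mV

Span: 0.84 V − (0.13 V) = 0.71 V. LSB = 0.71 V / 2^14.
Output = V_min + (3249/16384) × range = 0.13 + 0.198303 × 0.71 V
      = 0.13 + 0.140795 = 0.270795 V.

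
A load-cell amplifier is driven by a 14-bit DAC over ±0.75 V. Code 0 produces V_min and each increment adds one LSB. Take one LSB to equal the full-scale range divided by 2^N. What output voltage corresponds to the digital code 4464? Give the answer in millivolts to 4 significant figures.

The full-scale span is 0.75 − (-0.75) = 1.5 V. LSB = 1.5 V / 2^14.
V_out = -0.75 + 4464 × (1.5/16384) V
      = -0.75 + 0.408691 = -0.341309 V.

-341.3 mV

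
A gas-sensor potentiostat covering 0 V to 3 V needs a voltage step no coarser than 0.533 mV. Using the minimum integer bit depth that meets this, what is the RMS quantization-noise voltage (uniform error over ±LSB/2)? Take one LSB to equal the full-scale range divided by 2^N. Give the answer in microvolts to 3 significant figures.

Range is 3 V.
Required number of levels: 3/0.533 mV = 5628.5; smallest N with 2^N ≥ that is 13.
LSB = 3 V ÷ 2^13 = 3/8192 V = 366.21 µV.
σ_q = LSB/√12 = 366.21 µV/3.4641 = 106 µV.

106 µV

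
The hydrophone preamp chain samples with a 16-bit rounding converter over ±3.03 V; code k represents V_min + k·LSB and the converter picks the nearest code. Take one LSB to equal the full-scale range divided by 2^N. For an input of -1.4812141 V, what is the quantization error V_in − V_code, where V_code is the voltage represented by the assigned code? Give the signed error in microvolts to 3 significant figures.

Full-scale range = 3.03 V − (-3.03 V) = 6.06 V. LSB = 6.06 V / 2^16 ≈ 92.47 µV.
Position in LSBs: (-1.4812141 − (-3.03)) × 65536/6.06 = 16749.3783; rounding gives k = 16749.
Reconstructed level: -3.03 + 16749 × 6.06/65536 V = -1.4812490845 V.
Error = V_in − V_code = -1.4812141 − (-1.4812490845) = +35.0 µV.

+35.0 µV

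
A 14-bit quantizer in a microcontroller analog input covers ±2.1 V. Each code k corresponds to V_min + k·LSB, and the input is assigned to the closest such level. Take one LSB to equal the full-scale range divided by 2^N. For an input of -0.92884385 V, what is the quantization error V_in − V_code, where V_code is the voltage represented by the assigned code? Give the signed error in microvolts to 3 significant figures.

−96.3 µV

Range = 2.1 − (-2.1) = 4.2 V. LSB = 4.2 V / 2^14 ≈ 256.3 µV.
Position in LSBs: (-0.92884385 − (-2.1)) × 16384/4.2 = 4568.6244; rounding gives k = 4569.
V_code = V_min + k × range/2^14 = -2.1 + 4569 × 4.2/16384 = -0.92874755859 V.
e = -0.92884385 − (-0.92874755859) = −96.3 µV.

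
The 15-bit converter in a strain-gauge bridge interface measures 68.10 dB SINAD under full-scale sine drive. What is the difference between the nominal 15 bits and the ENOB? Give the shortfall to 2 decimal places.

Effective bits = (68.10 − 1.76)/6.02 = 11.0199.
Lost resolution: 15 − 11.0199 = 3.9801 bits.

3.98 bits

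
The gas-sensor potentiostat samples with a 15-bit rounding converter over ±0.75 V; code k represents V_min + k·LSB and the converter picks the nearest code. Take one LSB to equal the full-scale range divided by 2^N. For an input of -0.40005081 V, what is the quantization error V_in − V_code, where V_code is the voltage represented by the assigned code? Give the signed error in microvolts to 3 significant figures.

Full-scale range = 0.75 V − (-0.75 V) = 1.5 V. LSB = 1.5 V / 2^15 ≈ 45.78 µV.
Position in LSBs: (-0.40005081 − (-0.75)) × 32768/1.5 = 7644.7567; rounding gives k = 7645.
V_code = -0.75 + (7645/32768) × 1.5 = -0.40003967285 V.
e = -0.40005081 − (-0.40003967285) = −11.1 µV.

−11.1 µV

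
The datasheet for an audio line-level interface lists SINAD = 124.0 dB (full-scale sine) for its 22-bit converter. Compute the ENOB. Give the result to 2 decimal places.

20.31 bits

ENOB = (124.0 − 1.76)/6.02 = 20.3056 bits.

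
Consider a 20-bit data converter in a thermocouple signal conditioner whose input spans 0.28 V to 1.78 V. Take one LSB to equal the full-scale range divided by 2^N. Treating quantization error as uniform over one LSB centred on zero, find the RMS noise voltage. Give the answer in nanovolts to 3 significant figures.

Full-scale range = 1.78 V − (0.28 V) = 1.5 V.
One LSB is 1.5 V / 1048576 = 1.4305 µV.
σ_q = LSB/√12 = 1.4305 µV/3.4641 = 413 nV.

413 nV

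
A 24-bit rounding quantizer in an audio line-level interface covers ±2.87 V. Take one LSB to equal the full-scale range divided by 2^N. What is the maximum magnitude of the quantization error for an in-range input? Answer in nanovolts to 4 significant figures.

Range = 2.87 − (-2.87) = 5.74 V.
LSB = 5.74 V ÷ 2^24 = 5.74/16777216 V = 342.131 nV.
|e|_max = LSB/2 = 171.1 nV.

171.1 nV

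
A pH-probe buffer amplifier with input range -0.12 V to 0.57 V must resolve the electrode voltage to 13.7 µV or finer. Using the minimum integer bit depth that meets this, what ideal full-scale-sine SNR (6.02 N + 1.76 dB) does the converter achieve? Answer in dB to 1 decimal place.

Range = 0.57 − (-0.12) = 0.69 V.
Required number of levels: 0.69/13.7 µV = 50365; smallest N with 2^N ≥ that is 16.
SNR = 6.02 × 16 + 1.76 = 98.08 dB.

98.1 dB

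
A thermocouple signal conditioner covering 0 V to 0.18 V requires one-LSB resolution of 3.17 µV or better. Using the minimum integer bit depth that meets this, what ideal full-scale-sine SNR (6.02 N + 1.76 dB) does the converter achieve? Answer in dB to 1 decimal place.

98.1 dB

Span = 0.18 V.
Need 2^N ≥ 0.18 V / 3.17 µV = 56780 → N_min = 16.
SNR = 6.02 × 16 + 1.76 = 98.08 dB.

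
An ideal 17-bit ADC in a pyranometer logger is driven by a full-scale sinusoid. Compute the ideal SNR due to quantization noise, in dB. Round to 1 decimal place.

104.1 dB

6.02(17) + 1.76 = 102.34 + 1.76 = 104.10 dB.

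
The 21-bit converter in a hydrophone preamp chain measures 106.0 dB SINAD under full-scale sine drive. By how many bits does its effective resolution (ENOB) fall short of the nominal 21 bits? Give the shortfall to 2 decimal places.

3.68 bits

Effective bits = (106.0 − 1.76)/6.02 = 17.3156.
21 − 17.3156 = 3.68 bits below nominal.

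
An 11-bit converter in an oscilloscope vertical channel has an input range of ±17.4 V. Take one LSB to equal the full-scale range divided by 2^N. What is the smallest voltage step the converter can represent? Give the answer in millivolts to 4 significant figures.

16.99 mV

The full-scale span is 17.4 − (-17.4) = 34.8 V.
There are 2^11 = 2048 steps.
One LSB is 34.8 V / 2048 = 16.99 mV.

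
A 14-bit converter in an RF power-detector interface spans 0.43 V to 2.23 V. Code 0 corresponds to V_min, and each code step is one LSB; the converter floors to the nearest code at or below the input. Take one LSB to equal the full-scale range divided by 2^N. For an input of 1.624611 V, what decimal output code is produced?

Range = 2.23 − (0.43) = 1.8 V. LSB = 1.8 V / 2^14 ≈ 109.9 µV.
code = ⌊(V_in − V_min)/LSB⌋ = ⌊(V_in − V_min) × 2^14 / range⌋
     = ⌊(1.624611 − (0.43)) × 16384 / 1.8⌋ = ⌊1.194611 × 16384/1.8⌋
     = ⌊10873.615⌋ = 10873.

10873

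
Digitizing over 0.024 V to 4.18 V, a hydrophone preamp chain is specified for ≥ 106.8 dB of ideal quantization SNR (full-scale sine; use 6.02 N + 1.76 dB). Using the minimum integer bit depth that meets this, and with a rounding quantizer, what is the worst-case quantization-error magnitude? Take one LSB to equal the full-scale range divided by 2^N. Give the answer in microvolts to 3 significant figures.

7.93 µV

Range = 4.18 − (0.024) = 4.156 V.
N ≥ (106.8 − 1.76)/6.02 = 17.449 → N_min = 18.
Step size = 4.156/262144 V = 15.854 µV.
Max error for round-to-nearest is LSB/2 = 7.93 µV.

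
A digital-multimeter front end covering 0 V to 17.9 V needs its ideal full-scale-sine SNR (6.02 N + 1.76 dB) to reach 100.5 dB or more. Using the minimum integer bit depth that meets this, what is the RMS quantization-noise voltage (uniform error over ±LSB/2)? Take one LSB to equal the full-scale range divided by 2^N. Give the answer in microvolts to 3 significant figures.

39.4 µV

V_FS = 17.9 V.
N ≥ (100.5 − 1.76)/6.02 = 16.402 → N_min = 17.
LSB = 17.9 V ÷ 2^17 = 17.9/131072 V = 136.57 µV.
RMS noise = LSB/√12 = 39.4 µV.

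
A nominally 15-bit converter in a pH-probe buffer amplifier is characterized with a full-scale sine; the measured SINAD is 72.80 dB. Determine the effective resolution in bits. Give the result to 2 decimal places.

Inverting SNR = 6.02 N + 1.76: N_eff = (72.80 − 1.76)/6.02 = 11.8007.

11.80 bits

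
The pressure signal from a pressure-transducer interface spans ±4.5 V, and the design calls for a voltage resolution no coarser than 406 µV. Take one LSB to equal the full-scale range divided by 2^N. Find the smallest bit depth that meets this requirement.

Full-scale range = 4.5 V − (-4.5 V) = 9 V.
Required number of levels: 9/406 µV = 22167; smallest N with 2^N ≥ that is 15.

15 bits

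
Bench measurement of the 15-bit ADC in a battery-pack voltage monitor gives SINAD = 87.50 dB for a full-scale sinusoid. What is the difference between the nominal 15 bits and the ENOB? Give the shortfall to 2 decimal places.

0.76 bits

N_eff = (87.50 − 1.76)/6.02 = 14.2425 bits.
Lost resolution: 15 − 14.2425 = 0.7575 bits.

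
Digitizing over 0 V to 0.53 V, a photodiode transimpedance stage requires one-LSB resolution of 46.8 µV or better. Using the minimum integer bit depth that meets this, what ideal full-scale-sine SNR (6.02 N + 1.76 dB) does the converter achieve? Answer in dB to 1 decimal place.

V_FS = 0.53 V.
0.53 V / 46.8 µV = 11320. Since 2^13 = 8192 and 2^14 = 16384, N = 14.
6.02(14) + 1.76 = 86.04 dB.

86.0 dB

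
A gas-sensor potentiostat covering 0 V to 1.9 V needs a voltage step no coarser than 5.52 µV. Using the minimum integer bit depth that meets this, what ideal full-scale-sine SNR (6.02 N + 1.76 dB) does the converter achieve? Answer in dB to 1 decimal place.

V_FS = 1.9 V.
Need 2^N ≥ 1.9 V / 5.52 µV = 344200 → N_min = 19.
SNR = 6.02 × 19 + 1.76 = 116.14 dB.

116.1 dB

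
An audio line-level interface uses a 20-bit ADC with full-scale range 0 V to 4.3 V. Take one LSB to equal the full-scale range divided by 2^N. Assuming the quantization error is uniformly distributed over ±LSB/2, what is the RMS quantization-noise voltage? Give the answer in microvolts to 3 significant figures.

Span = 4.3 V.
LSB = 4.3 V / 2^20 = 4.1008 µV.
RMS of a uniform error over width LSB is LSB/√12 = 1.18 µV.

1.18 µV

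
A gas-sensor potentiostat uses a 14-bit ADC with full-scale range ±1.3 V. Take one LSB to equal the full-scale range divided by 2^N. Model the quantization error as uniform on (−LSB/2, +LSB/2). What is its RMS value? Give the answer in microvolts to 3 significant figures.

45.8 µV

Span: 1.3 V − (-1.3 V) = 2.6 V.
LSB = 2.6 V ÷ 2^14 = 2.6/16384 V = 158.69 µV.
σ_q = LSB/√12 = 158.69 µV/3.4641 = 45.8 µV.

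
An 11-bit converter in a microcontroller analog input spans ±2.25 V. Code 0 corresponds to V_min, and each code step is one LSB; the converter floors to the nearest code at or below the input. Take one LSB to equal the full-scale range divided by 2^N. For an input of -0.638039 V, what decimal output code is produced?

The full-scale span is 2.25 − (-2.25) = 4.5 V. LSB = 4.5 V / 2^11 ≈ 2.197 mV.
V_in − V_min = -0.638039 − (-2.25) = 1.611961 V.
Divide by LSB: 1.611961 × 2048/4.5 = 733.6214.
Truncating gives code 733.

733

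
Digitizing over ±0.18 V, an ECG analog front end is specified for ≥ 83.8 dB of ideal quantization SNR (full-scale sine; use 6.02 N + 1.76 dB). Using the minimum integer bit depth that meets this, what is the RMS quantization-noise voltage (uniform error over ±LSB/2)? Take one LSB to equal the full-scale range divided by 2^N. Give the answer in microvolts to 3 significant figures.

Span: 0.18 V − (-0.18 V) = 0.36 V.
N ≥ (83.8 − 1.76)/6.02 = 13.628 → N_min = 14.
LSB = 0.36 V / 2^14 = 21.973 µV.
V_rms = LSB/√12 = 6.34 µV.

6.34 µV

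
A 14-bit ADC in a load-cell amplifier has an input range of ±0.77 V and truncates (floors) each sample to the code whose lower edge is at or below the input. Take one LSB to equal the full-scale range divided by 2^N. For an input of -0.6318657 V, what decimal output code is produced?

1469

The full-scale span is 0.77 − (-0.77) = 1.54 V. LSB = 1.54 V / 2^14 ≈ 93.99 µV.
code = ⌊(V_in − V_min)/LSB⌋ = ⌊(V_in − V_min) × 2^14 / range⌋
     = ⌊(-0.6318657 − (-0.77)) × 16384 / 1.54⌋ = ⌊0.1381343 × 16384/1.54⌋
     = ⌊1469.605⌋ = 1469.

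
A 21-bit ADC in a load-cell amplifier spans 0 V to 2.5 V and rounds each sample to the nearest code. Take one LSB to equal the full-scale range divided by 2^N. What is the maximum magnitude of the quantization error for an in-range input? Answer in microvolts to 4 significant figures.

Full-scale range = 2.5 V.
Step size = 2.5/2097152 V = 1.19209 µV.
|e|_max = LSB/2 = 0.5960 µV.

0.5960 µV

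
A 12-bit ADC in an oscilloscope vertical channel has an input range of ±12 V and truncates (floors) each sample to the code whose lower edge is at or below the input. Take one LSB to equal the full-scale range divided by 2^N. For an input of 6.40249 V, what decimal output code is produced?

3140

Span: 12 V − (-12 V) = 24 V. LSB = 24 V / 2^12 ≈ 5.859 mV.
V_in − V_min = 6.40249 − (-12) = 18.40249 V.
Divide by LSB: 18.40249 × 4096/24 = 3140.6916.
Truncating gives code 3140.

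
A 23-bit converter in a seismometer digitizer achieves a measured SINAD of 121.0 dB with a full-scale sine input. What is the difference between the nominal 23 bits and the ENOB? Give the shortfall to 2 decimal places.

3.19 bits

Effective bits = (121.0 − 1.76)/6.02 = 19.8073.
Shortfall = 23 − 19.8073 = 3.1927 bits.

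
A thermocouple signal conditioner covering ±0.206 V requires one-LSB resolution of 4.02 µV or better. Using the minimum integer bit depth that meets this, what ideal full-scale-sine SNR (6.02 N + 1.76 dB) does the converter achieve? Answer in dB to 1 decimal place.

104.1 dB

Full-scale range = 0.206 V − (-0.206 V) = 0.412 V.
Required number of levels: 0.412/4.02 µV = 102490; smallest N with 2^N ≥ that is 17.
6.02(17) + 1.76 = 104.10 dB.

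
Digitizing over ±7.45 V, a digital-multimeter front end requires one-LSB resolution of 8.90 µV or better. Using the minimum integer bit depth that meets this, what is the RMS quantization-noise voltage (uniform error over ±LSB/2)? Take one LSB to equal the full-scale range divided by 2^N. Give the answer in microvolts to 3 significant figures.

Full-scale range = 7.45 V − (-7.45 V) = 14.9 V.
Levels needed ≥ 14.9/8.90 µV = 1.674e6. 2^21 = 2097152 suffices, so N_min = 21.
Step size = 14.9/2097152 V = 7.1049 µV.
V_rms = LSB/√12 = 2.05 µV.

2.05 µV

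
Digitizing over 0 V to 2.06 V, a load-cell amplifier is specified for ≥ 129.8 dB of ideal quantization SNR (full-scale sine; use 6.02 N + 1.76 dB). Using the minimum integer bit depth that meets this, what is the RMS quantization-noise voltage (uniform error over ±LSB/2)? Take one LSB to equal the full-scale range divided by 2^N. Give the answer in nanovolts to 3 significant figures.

142 nV

Span = 2.06 V.
Required N = ⌈(129.8 − 1.76)/6.02⌉ = ⌈21.269⌉ = 22.
LSB = 2.06 V ÷ 2^22 = 2.06/4194304 V = 491.14 nV.
V_rms = LSB/√12 = 142 nV.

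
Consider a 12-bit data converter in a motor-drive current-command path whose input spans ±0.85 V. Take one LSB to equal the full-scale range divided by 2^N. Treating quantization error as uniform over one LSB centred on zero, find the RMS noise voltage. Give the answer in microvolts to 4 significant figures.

119.8 µV

Range = 0.85 − (-0.85) = 1.7 V.
LSB = 1.7 V / 2^12 = 415.039 µV.
For a uniform distribution on [−LSB/2, +LSB/2], V_rms = LSB/√12 = 415.039 µV/3.4641 = 119.8 µV.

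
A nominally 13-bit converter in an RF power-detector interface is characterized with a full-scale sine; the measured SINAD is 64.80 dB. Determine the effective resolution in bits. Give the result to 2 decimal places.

ENOB = (64.80 − 1.76)/6.02 = 10.4718 bits.

10.47 bits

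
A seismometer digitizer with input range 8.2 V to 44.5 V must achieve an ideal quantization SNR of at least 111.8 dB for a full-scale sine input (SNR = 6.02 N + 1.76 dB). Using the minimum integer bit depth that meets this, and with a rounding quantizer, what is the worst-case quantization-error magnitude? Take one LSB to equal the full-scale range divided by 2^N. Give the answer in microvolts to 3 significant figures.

Span: 44.5 V − (8.2 V) = 36.3 V.
Required N = ⌈(111.8 − 1.76)/6.02⌉ = ⌈18.279⌉ = 19.
LSB = 36.3 V ÷ 2^19 = 36.3/524288 V = 69.237 µV.
Half an LSB is 34.6 µV.

34.6 µV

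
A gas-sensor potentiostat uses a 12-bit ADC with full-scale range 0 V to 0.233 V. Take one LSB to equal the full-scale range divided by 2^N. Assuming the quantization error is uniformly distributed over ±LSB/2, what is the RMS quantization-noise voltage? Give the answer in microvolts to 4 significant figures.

Span = 0.233 V.
LSB = 0.233 V / 2^12 = 56.8848 µV.
σ_q = LSB/√12 = 56.8848 µV/3.4641 = 16.42 µV.

16.42 µV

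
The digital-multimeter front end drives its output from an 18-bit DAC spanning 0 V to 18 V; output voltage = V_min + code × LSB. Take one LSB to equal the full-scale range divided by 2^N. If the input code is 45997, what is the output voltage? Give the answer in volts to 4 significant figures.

3.158 V

V_FS = 18 V. LSB = 18 V / 2^18.
V_out = 0 + 45997 × (18/262144) V
      = 0 + 3.15836 = 3.15836 V.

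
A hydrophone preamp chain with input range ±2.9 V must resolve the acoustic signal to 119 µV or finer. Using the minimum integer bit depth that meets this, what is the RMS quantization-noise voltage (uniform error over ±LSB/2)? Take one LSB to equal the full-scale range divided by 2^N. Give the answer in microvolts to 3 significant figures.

Span: 2.9 V − (-2.9 V) = 5.8 V.
Levels needed ≥ 5.8/119 µV = 48740. 2^16 = 65536 suffices, so N_min = 16.
One LSB is 5.8 V / 65536 = 88.501 µV.
RMS noise = LSB/√12 = 25.5 µV.

25.5 µV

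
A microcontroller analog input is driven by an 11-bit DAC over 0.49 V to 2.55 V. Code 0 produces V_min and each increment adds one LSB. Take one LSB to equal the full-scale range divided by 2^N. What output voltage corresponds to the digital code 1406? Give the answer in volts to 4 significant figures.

1.904 V

The full-scale span is 2.55 − (0.49) = 2.06 V. LSB = 2.06 V / 2^11.
V_out = V_min + code × LSB = 0.49 V + 1406 × 2.06 V / 2048
      = 0.49 V + 1.41424 V = 1.90424 V.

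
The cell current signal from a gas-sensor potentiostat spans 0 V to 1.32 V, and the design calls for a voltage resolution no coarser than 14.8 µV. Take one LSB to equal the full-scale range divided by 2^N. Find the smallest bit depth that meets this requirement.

17 bits

V_FS = 1.32 V.
Need 2^N ≥ 1.32 V / 14.8 µV = 89190 → N_min = 17.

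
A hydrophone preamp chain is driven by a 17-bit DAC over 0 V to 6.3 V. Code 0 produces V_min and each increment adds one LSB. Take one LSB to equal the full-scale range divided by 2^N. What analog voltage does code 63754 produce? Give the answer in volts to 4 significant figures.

3.064 V

Range is 6.3 V. LSB = 6.3 V / 2^17.
V_out = 0 + 63754 × (6.3/131072) V
      = 0 V + 3.06435 V = 3.06435 V.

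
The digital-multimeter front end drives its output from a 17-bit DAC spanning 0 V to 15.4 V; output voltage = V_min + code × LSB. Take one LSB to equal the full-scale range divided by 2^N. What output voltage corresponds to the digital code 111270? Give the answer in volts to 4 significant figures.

Full-scale range = 15.4 V. LSB = 15.4 V / 2^17.
V_out = V_min + code × LSB = 0 V + 111270 × 15.4 V / 131072
      = 0 V + 13.0734 V = 13.0734 V.

13.07 V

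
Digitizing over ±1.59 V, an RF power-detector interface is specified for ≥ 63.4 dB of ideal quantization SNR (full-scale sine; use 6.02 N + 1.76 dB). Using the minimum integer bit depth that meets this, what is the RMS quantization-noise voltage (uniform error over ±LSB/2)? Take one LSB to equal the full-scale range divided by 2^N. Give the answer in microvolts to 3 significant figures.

448 µV

The full-scale span is 1.59 − (-1.59) = 3.18 V.
6.02 N + 1.76 ≥ 63.4 gives N ≥ 10.239, so the minimum integer is 11.
LSB = 3.18 V / 2^11 = 1.5527 mV.
σ_q = LSB/√12 = 1.5527 mV/3.4641 = 448 µV.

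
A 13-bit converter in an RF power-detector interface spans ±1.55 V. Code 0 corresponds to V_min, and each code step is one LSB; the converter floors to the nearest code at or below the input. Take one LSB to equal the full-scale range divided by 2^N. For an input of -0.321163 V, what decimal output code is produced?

Full-scale range = 1.55 V − (-1.55 V) = 3.1 V. LSB = 3.1 V / 2^13 ≈ 378.4 µV.
(V_in − V_min) × 2^13/range = (-0.321163 − (-1.55)) × 8192/3.1 = 3247.301.
Floor → code = 3247.

3247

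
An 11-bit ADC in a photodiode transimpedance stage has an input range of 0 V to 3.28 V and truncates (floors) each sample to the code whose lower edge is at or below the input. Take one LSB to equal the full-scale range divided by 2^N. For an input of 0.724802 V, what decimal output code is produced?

Full-scale range = 3.28 V. LSB = 3.28 V / 2^11 ≈ 1.602 mV.
code = ⌊(V_in − V_min)/LSB⌋ = ⌊(V_in − V_min) × 2^11 / range⌋
     = ⌊(0.724802 − (0)) × 2048 / 3.28⌋ = ⌊0.724802 × 2048/3.28⌋
     = ⌊452.559⌋ = 452.

452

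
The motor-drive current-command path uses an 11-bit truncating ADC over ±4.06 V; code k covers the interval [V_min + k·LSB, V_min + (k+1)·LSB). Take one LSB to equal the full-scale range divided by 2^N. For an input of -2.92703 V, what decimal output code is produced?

The full-scale span is 4.06 − (-4.06) = 8.12 V. LSB = 8.12 V / 2^11 ≈ 3.965 mV.
V_in − V_min = -2.92703 − (-4.06) = 1.13297 V.
Divide by LSB: 1.13297 × 2048/8.12 = 285.7540.
Truncating gives code 285.

285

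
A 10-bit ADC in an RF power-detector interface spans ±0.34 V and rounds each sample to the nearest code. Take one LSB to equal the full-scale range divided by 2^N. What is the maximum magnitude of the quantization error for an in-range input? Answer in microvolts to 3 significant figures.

Full-scale range = 0.34 V − (-0.34 V) = 0.68 V.
Step size = 0.68/1024 V = 0.66406 mV.
Worst-case error for round-to-nearest is half an LSB: 332 µV.

332 µV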